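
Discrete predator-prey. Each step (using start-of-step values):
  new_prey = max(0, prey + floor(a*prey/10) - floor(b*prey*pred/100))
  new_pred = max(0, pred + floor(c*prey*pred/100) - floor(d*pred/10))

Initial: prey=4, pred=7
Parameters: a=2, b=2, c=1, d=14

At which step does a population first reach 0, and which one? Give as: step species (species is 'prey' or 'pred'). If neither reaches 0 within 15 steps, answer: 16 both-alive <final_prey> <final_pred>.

Answer: 1 pred

Derivation:
Step 1: prey: 4+0-0=4; pred: 7+0-9=0
First extinction: pred at step 1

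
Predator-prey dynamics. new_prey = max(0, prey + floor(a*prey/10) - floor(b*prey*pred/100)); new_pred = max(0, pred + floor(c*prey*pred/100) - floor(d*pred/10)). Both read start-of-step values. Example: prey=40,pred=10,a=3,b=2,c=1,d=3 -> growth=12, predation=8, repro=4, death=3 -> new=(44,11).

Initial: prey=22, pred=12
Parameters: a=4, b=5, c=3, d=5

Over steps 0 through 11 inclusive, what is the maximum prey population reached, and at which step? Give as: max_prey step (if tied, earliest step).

Step 1: prey: 22+8-13=17; pred: 12+7-6=13
Step 2: prey: 17+6-11=12; pred: 13+6-6=13
Step 3: prey: 12+4-7=9; pred: 13+4-6=11
Step 4: prey: 9+3-4=8; pred: 11+2-5=8
Step 5: prey: 8+3-3=8; pred: 8+1-4=5
Step 6: prey: 8+3-2=9; pred: 5+1-2=4
Step 7: prey: 9+3-1=11; pred: 4+1-2=3
Step 8: prey: 11+4-1=14; pred: 3+0-1=2
Step 9: prey: 14+5-1=18; pred: 2+0-1=1
Step 10: prey: 18+7-0=25; pred: 1+0-0=1
Step 11: prey: 25+10-1=34; pred: 1+0-0=1
Max prey = 34 at step 11

Answer: 34 11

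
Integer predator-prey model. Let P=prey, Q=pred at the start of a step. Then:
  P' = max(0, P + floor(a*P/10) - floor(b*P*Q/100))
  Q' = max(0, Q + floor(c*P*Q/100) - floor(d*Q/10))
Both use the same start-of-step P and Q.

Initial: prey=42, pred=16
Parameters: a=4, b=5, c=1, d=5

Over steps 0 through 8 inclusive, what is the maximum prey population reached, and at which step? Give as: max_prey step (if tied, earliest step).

Step 1: prey: 42+16-33=25; pred: 16+6-8=14
Step 2: prey: 25+10-17=18; pred: 14+3-7=10
Step 3: prey: 18+7-9=16; pred: 10+1-5=6
Step 4: prey: 16+6-4=18; pred: 6+0-3=3
Step 5: prey: 18+7-2=23; pred: 3+0-1=2
Step 6: prey: 23+9-2=30; pred: 2+0-1=1
Step 7: prey: 30+12-1=41; pred: 1+0-0=1
Step 8: prey: 41+16-2=55; pred: 1+0-0=1
Max prey = 55 at step 8

Answer: 55 8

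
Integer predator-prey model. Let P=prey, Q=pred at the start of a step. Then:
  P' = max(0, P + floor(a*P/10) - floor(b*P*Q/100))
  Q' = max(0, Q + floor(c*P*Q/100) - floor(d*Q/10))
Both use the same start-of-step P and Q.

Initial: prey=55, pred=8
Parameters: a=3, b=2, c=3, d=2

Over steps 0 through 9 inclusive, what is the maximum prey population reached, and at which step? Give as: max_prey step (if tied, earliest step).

Answer: 63 1

Derivation:
Step 1: prey: 55+16-8=63; pred: 8+13-1=20
Step 2: prey: 63+18-25=56; pred: 20+37-4=53
Step 3: prey: 56+16-59=13; pred: 53+89-10=132
Step 4: prey: 13+3-34=0; pred: 132+51-26=157
Step 5: prey: 0+0-0=0; pred: 157+0-31=126
Step 6: prey: 0+0-0=0; pred: 126+0-25=101
Step 7: prey: 0+0-0=0; pred: 101+0-20=81
Step 8: prey: 0+0-0=0; pred: 81+0-16=65
Step 9: prey: 0+0-0=0; pred: 65+0-13=52
Max prey = 63 at step 1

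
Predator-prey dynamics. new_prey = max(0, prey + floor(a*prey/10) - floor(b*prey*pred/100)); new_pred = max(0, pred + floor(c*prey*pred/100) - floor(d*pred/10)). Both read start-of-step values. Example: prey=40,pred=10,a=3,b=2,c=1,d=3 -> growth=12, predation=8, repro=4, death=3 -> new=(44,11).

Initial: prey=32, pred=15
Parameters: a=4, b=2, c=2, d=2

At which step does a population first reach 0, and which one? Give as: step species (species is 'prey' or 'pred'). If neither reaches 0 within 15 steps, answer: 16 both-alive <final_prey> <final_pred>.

Answer: 6 prey

Derivation:
Step 1: prey: 32+12-9=35; pred: 15+9-3=21
Step 2: prey: 35+14-14=35; pred: 21+14-4=31
Step 3: prey: 35+14-21=28; pred: 31+21-6=46
Step 4: prey: 28+11-25=14; pred: 46+25-9=62
Step 5: prey: 14+5-17=2; pred: 62+17-12=67
Step 6: prey: 2+0-2=0; pred: 67+2-13=56
First extinction: prey at step 6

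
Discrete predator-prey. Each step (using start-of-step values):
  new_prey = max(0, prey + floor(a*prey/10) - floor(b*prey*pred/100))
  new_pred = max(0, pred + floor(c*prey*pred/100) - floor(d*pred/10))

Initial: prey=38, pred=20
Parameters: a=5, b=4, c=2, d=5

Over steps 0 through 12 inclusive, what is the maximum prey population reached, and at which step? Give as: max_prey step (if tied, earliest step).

Answer: 60 12

Derivation:
Step 1: prey: 38+19-30=27; pred: 20+15-10=25
Step 2: prey: 27+13-27=13; pred: 25+13-12=26
Step 3: prey: 13+6-13=6; pred: 26+6-13=19
Step 4: prey: 6+3-4=5; pred: 19+2-9=12
Step 5: prey: 5+2-2=5; pred: 12+1-6=7
Step 6: prey: 5+2-1=6; pred: 7+0-3=4
Step 7: prey: 6+3-0=9; pred: 4+0-2=2
Step 8: prey: 9+4-0=13; pred: 2+0-1=1
Step 9: prey: 13+6-0=19; pred: 1+0-0=1
Step 10: prey: 19+9-0=28; pred: 1+0-0=1
Step 11: prey: 28+14-1=41; pred: 1+0-0=1
Step 12: prey: 41+20-1=60; pred: 1+0-0=1
Max prey = 60 at step 12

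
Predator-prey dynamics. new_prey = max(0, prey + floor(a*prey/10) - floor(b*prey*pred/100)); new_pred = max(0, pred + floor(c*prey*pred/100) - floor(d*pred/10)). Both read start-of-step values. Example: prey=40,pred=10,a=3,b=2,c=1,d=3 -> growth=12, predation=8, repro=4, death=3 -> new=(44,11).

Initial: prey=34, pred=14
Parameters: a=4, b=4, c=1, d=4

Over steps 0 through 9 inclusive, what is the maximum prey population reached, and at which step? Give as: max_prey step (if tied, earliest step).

Answer: 52 9

Derivation:
Step 1: prey: 34+13-19=28; pred: 14+4-5=13
Step 2: prey: 28+11-14=25; pred: 13+3-5=11
Step 3: prey: 25+10-11=24; pred: 11+2-4=9
Step 4: prey: 24+9-8=25; pred: 9+2-3=8
Step 5: prey: 25+10-8=27; pred: 8+2-3=7
Step 6: prey: 27+10-7=30; pred: 7+1-2=6
Step 7: prey: 30+12-7=35; pred: 6+1-2=5
Step 8: prey: 35+14-7=42; pred: 5+1-2=4
Step 9: prey: 42+16-6=52; pred: 4+1-1=4
Max prey = 52 at step 9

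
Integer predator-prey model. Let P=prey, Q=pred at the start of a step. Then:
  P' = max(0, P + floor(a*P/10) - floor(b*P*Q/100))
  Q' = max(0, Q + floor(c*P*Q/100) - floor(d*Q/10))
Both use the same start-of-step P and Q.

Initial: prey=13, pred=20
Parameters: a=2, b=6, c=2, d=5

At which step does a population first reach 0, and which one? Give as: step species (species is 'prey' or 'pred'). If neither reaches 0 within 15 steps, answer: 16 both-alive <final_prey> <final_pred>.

Answer: 1 prey

Derivation:
Step 1: prey: 13+2-15=0; pred: 20+5-10=15
First extinction: prey at step 1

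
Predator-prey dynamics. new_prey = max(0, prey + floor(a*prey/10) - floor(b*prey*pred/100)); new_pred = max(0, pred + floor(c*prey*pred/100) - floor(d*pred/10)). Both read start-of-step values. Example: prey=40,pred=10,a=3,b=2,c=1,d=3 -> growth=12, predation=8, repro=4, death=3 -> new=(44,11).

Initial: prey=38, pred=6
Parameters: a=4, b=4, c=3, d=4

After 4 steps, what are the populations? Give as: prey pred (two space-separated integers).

Step 1: prey: 38+15-9=44; pred: 6+6-2=10
Step 2: prey: 44+17-17=44; pred: 10+13-4=19
Step 3: prey: 44+17-33=28; pred: 19+25-7=37
Step 4: prey: 28+11-41=0; pred: 37+31-14=54

Answer: 0 54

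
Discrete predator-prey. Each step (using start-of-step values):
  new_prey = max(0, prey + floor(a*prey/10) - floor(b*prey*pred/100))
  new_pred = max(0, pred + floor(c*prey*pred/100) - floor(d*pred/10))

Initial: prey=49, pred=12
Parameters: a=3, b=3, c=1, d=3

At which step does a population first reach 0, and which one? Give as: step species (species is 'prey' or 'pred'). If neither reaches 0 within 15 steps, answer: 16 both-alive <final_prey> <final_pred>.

Answer: 16 both-alive 27 3

Derivation:
Step 1: prey: 49+14-17=46; pred: 12+5-3=14
Step 2: prey: 46+13-19=40; pred: 14+6-4=16
Step 3: prey: 40+12-19=33; pred: 16+6-4=18
Step 4: prey: 33+9-17=25; pred: 18+5-5=18
Step 5: prey: 25+7-13=19; pred: 18+4-5=17
Step 6: prey: 19+5-9=15; pred: 17+3-5=15
Step 7: prey: 15+4-6=13; pred: 15+2-4=13
Step 8: prey: 13+3-5=11; pred: 13+1-3=11
Step 9: prey: 11+3-3=11; pred: 11+1-3=9
Step 10: prey: 11+3-2=12; pred: 9+0-2=7
Step 11: prey: 12+3-2=13; pred: 7+0-2=5
Step 12: prey: 13+3-1=15; pred: 5+0-1=4
Step 13: prey: 15+4-1=18; pred: 4+0-1=3
Step 14: prey: 18+5-1=22; pred: 3+0-0=3
Step 15: prey: 22+6-1=27; pred: 3+0-0=3
No extinction within 15 steps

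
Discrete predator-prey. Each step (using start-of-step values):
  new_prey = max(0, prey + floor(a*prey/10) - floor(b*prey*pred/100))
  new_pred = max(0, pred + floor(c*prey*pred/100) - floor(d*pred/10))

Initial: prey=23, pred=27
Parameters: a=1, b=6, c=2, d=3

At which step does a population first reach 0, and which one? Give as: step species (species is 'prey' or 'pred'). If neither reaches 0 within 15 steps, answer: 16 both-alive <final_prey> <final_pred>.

Step 1: prey: 23+2-37=0; pred: 27+12-8=31
First extinction: prey at step 1

Answer: 1 prey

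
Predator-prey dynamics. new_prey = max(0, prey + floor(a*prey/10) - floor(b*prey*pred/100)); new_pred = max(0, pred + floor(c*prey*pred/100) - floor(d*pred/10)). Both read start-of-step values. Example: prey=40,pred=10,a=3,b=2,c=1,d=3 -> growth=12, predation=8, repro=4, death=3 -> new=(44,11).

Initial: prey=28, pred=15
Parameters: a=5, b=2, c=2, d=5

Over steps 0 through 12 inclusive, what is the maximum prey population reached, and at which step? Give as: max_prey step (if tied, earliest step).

Step 1: prey: 28+14-8=34; pred: 15+8-7=16
Step 2: prey: 34+17-10=41; pred: 16+10-8=18
Step 3: prey: 41+20-14=47; pred: 18+14-9=23
Step 4: prey: 47+23-21=49; pred: 23+21-11=33
Step 5: prey: 49+24-32=41; pred: 33+32-16=49
Step 6: prey: 41+20-40=21; pred: 49+40-24=65
Step 7: prey: 21+10-27=4; pred: 65+27-32=60
Step 8: prey: 4+2-4=2; pred: 60+4-30=34
Step 9: prey: 2+1-1=2; pred: 34+1-17=18
Step 10: prey: 2+1-0=3; pred: 18+0-9=9
Step 11: prey: 3+1-0=4; pred: 9+0-4=5
Step 12: prey: 4+2-0=6; pred: 5+0-2=3
Max prey = 49 at step 4

Answer: 49 4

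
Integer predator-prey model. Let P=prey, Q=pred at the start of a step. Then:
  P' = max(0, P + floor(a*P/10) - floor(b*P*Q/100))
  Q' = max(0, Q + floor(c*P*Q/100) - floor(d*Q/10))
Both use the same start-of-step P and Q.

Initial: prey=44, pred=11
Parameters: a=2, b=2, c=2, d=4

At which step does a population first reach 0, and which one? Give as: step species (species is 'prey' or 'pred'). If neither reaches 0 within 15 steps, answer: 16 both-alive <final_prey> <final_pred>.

Answer: 16 both-alive 2 2

Derivation:
Step 1: prey: 44+8-9=43; pred: 11+9-4=16
Step 2: prey: 43+8-13=38; pred: 16+13-6=23
Step 3: prey: 38+7-17=28; pred: 23+17-9=31
Step 4: prey: 28+5-17=16; pred: 31+17-12=36
Step 5: prey: 16+3-11=8; pred: 36+11-14=33
Step 6: prey: 8+1-5=4; pred: 33+5-13=25
Step 7: prey: 4+0-2=2; pred: 25+2-10=17
Step 8: prey: 2+0-0=2; pred: 17+0-6=11
Step 9: prey: 2+0-0=2; pred: 11+0-4=7
Step 10: prey: 2+0-0=2; pred: 7+0-2=5
Step 11: prey: 2+0-0=2; pred: 5+0-2=3
Step 12: prey: 2+0-0=2; pred: 3+0-1=2
Step 13: prey: 2+0-0=2; pred: 2+0-0=2
Steps 14-15: state stable at prey=2, pred=2 (no change)
No extinction within 15 steps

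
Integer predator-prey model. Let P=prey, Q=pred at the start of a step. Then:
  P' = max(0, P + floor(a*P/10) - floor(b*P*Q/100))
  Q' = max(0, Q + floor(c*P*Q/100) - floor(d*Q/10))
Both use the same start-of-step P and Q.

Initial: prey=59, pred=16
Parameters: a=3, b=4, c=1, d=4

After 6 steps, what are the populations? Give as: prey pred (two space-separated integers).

Step 1: prey: 59+17-37=39; pred: 16+9-6=19
Step 2: prey: 39+11-29=21; pred: 19+7-7=19
Step 3: prey: 21+6-15=12; pred: 19+3-7=15
Step 4: prey: 12+3-7=8; pred: 15+1-6=10
Step 5: prey: 8+2-3=7; pred: 10+0-4=6
Step 6: prey: 7+2-1=8; pred: 6+0-2=4

Answer: 8 4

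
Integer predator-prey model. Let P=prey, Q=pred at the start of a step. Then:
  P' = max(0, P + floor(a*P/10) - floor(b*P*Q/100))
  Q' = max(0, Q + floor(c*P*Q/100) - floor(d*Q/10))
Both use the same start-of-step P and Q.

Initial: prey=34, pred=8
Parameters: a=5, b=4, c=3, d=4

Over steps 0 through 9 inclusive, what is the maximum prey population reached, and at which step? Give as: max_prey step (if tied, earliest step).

Answer: 41 1

Derivation:
Step 1: prey: 34+17-10=41; pred: 8+8-3=13
Step 2: prey: 41+20-21=40; pred: 13+15-5=23
Step 3: prey: 40+20-36=24; pred: 23+27-9=41
Step 4: prey: 24+12-39=0; pred: 41+29-16=54
Step 5: prey: 0+0-0=0; pred: 54+0-21=33
Step 6: prey: 0+0-0=0; pred: 33+0-13=20
Step 7: prey: 0+0-0=0; pred: 20+0-8=12
Step 8: prey: 0+0-0=0; pred: 12+0-4=8
Step 9: prey: 0+0-0=0; pred: 8+0-3=5
Max prey = 41 at step 1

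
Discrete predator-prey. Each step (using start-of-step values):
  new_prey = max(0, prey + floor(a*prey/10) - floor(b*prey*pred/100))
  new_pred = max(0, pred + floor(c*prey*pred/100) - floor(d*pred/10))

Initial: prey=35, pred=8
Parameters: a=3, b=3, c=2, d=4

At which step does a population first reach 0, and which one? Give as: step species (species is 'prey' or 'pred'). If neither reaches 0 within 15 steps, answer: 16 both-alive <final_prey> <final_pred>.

Step 1: prey: 35+10-8=37; pred: 8+5-3=10
Step 2: prey: 37+11-11=37; pred: 10+7-4=13
Step 3: prey: 37+11-14=34; pred: 13+9-5=17
Step 4: prey: 34+10-17=27; pred: 17+11-6=22
Step 5: prey: 27+8-17=18; pred: 22+11-8=25
Step 6: prey: 18+5-13=10; pred: 25+9-10=24
Step 7: prey: 10+3-7=6; pred: 24+4-9=19
Step 8: prey: 6+1-3=4; pred: 19+2-7=14
Step 9: prey: 4+1-1=4; pred: 14+1-5=10
Step 10: prey: 4+1-1=4; pred: 10+0-4=6
Step 11: prey: 4+1-0=5; pred: 6+0-2=4
Step 12: prey: 5+1-0=6; pred: 4+0-1=3
Step 13: prey: 6+1-0=7; pred: 3+0-1=2
Step 14: prey: 7+2-0=9; pred: 2+0-0=2
Step 15: prey: 9+2-0=11; pred: 2+0-0=2
No extinction within 15 steps

Answer: 16 both-alive 11 2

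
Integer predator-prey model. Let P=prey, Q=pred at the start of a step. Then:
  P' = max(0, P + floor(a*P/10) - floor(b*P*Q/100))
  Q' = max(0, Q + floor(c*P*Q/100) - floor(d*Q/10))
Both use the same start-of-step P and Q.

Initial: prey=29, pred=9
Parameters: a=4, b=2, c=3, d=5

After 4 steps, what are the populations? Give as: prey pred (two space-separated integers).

Answer: 34 55

Derivation:
Step 1: prey: 29+11-5=35; pred: 9+7-4=12
Step 2: prey: 35+14-8=41; pred: 12+12-6=18
Step 3: prey: 41+16-14=43; pred: 18+22-9=31
Step 4: prey: 43+17-26=34; pred: 31+39-15=55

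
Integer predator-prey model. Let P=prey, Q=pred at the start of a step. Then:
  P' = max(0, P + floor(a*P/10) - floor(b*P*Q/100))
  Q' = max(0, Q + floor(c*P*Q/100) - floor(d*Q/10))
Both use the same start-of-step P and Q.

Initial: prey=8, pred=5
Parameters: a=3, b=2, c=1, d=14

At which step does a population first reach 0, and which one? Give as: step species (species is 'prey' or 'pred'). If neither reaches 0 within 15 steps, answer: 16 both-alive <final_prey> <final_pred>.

Step 1: prey: 8+2-0=10; pred: 5+0-7=0
First extinction: pred at step 1

Answer: 1 pred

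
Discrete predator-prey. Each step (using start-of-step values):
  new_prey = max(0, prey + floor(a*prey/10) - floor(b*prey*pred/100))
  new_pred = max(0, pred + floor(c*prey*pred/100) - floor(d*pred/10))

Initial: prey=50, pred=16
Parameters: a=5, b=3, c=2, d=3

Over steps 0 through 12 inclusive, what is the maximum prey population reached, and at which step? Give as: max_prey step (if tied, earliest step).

Answer: 51 1

Derivation:
Step 1: prey: 50+25-24=51; pred: 16+16-4=28
Step 2: prey: 51+25-42=34; pred: 28+28-8=48
Step 3: prey: 34+17-48=3; pred: 48+32-14=66
Step 4: prey: 3+1-5=0; pred: 66+3-19=50
Step 5: prey: 0+0-0=0; pred: 50+0-15=35
Step 6: prey: 0+0-0=0; pred: 35+0-10=25
Step 7: prey: 0+0-0=0; pred: 25+0-7=18
Step 8: prey: 0+0-0=0; pred: 18+0-5=13
Step 9: prey: 0+0-0=0; pred: 13+0-3=10
Step 10: prey: 0+0-0=0; pred: 10+0-3=7
Step 11: prey: 0+0-0=0; pred: 7+0-2=5
Step 12: prey: 0+0-0=0; pred: 5+0-1=4
Max prey = 51 at step 1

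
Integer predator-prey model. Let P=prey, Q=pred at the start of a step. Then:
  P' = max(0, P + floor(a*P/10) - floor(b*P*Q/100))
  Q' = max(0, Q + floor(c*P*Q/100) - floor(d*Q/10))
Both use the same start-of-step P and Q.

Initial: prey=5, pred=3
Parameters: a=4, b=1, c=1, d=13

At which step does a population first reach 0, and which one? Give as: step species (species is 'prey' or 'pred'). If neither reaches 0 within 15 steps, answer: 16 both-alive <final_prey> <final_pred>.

Step 1: prey: 5+2-0=7; pred: 3+0-3=0
First extinction: pred at step 1

Answer: 1 pred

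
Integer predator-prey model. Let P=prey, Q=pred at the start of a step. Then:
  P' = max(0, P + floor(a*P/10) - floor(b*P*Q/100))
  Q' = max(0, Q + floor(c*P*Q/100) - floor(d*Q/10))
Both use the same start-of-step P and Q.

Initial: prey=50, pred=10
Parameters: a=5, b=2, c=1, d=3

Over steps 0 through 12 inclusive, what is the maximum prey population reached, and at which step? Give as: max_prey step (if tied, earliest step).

Step 1: prey: 50+25-10=65; pred: 10+5-3=12
Step 2: prey: 65+32-15=82; pred: 12+7-3=16
Step 3: prey: 82+41-26=97; pred: 16+13-4=25
Step 4: prey: 97+48-48=97; pred: 25+24-7=42
Step 5: prey: 97+48-81=64; pred: 42+40-12=70
Step 6: prey: 64+32-89=7; pred: 70+44-21=93
Step 7: prey: 7+3-13=0; pred: 93+6-27=72
Step 8: prey: 0+0-0=0; pred: 72+0-21=51
Step 9: prey: 0+0-0=0; pred: 51+0-15=36
Step 10: prey: 0+0-0=0; pred: 36+0-10=26
Step 11: prey: 0+0-0=0; pred: 26+0-7=19
Step 12: prey: 0+0-0=0; pred: 19+0-5=14
Max prey = 97 at step 3

Answer: 97 3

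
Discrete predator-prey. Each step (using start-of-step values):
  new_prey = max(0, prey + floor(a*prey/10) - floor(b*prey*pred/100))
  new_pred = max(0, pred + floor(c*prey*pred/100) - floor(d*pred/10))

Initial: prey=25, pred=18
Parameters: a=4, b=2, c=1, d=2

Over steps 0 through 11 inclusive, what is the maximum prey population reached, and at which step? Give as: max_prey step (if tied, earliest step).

Answer: 27 2

Derivation:
Step 1: prey: 25+10-9=26; pred: 18+4-3=19
Step 2: prey: 26+10-9=27; pred: 19+4-3=20
Step 3: prey: 27+10-10=27; pred: 20+5-4=21
Step 4: prey: 27+10-11=26; pred: 21+5-4=22
Step 5: prey: 26+10-11=25; pred: 22+5-4=23
Step 6: prey: 25+10-11=24; pred: 23+5-4=24
Step 7: prey: 24+9-11=22; pred: 24+5-4=25
Step 8: prey: 22+8-11=19; pred: 25+5-5=25
Step 9: prey: 19+7-9=17; pred: 25+4-5=24
Step 10: prey: 17+6-8=15; pred: 24+4-4=24
Step 11: prey: 15+6-7=14; pred: 24+3-4=23
Max prey = 27 at step 2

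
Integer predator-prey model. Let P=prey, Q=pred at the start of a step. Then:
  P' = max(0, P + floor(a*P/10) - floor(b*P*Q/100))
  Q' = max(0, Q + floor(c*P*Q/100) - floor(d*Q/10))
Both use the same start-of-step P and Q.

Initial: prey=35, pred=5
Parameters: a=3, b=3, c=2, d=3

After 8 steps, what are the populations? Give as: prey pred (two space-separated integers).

Answer: 0 23

Derivation:
Step 1: prey: 35+10-5=40; pred: 5+3-1=7
Step 2: prey: 40+12-8=44; pred: 7+5-2=10
Step 3: prey: 44+13-13=44; pred: 10+8-3=15
Step 4: prey: 44+13-19=38; pred: 15+13-4=24
Step 5: prey: 38+11-27=22; pred: 24+18-7=35
Step 6: prey: 22+6-23=5; pred: 35+15-10=40
Step 7: prey: 5+1-6=0; pred: 40+4-12=32
Step 8: prey: 0+0-0=0; pred: 32+0-9=23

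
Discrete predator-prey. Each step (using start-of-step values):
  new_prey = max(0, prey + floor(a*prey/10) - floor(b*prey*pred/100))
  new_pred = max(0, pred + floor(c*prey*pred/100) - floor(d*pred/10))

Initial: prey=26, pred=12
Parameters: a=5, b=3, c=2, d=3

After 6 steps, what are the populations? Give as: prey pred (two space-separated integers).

Step 1: prey: 26+13-9=30; pred: 12+6-3=15
Step 2: prey: 30+15-13=32; pred: 15+9-4=20
Step 3: prey: 32+16-19=29; pred: 20+12-6=26
Step 4: prey: 29+14-22=21; pred: 26+15-7=34
Step 5: prey: 21+10-21=10; pred: 34+14-10=38
Step 6: prey: 10+5-11=4; pred: 38+7-11=34

Answer: 4 34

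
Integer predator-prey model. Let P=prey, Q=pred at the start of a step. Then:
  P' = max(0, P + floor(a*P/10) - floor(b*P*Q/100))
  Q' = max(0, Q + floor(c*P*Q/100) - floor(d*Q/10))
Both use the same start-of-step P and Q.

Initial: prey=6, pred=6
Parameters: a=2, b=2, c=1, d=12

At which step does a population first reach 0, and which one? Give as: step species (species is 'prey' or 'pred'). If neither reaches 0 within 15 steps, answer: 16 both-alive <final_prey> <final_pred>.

Step 1: prey: 6+1-0=7; pred: 6+0-7=0
First extinction: pred at step 1

Answer: 1 pred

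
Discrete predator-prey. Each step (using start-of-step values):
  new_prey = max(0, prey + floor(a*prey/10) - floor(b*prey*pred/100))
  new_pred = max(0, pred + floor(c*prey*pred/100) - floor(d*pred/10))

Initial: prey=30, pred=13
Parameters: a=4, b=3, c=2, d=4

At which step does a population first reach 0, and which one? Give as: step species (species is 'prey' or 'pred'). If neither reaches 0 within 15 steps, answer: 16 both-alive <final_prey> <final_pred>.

Step 1: prey: 30+12-11=31; pred: 13+7-5=15
Step 2: prey: 31+12-13=30; pred: 15+9-6=18
Step 3: prey: 30+12-16=26; pred: 18+10-7=21
Step 4: prey: 26+10-16=20; pred: 21+10-8=23
Step 5: prey: 20+8-13=15; pred: 23+9-9=23
Step 6: prey: 15+6-10=11; pred: 23+6-9=20
Step 7: prey: 11+4-6=9; pred: 20+4-8=16
Step 8: prey: 9+3-4=8; pred: 16+2-6=12
Step 9: prey: 8+3-2=9; pred: 12+1-4=9
Step 10: prey: 9+3-2=10; pred: 9+1-3=7
Step 11: prey: 10+4-2=12; pred: 7+1-2=6
Step 12: prey: 12+4-2=14; pred: 6+1-2=5
Step 13: prey: 14+5-2=17; pred: 5+1-2=4
Step 14: prey: 17+6-2=21; pred: 4+1-1=4
Step 15: prey: 21+8-2=27; pred: 4+1-1=4
No extinction within 15 steps

Answer: 16 both-alive 27 4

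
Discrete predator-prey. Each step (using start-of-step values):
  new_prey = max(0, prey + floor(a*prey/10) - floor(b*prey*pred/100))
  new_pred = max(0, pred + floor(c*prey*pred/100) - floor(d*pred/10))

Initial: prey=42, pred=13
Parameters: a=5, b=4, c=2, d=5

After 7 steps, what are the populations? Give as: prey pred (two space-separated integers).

Answer: 5 5

Derivation:
Step 1: prey: 42+21-21=42; pred: 13+10-6=17
Step 2: prey: 42+21-28=35; pred: 17+14-8=23
Step 3: prey: 35+17-32=20; pred: 23+16-11=28
Step 4: prey: 20+10-22=8; pred: 28+11-14=25
Step 5: prey: 8+4-8=4; pred: 25+4-12=17
Step 6: prey: 4+2-2=4; pred: 17+1-8=10
Step 7: prey: 4+2-1=5; pred: 10+0-5=5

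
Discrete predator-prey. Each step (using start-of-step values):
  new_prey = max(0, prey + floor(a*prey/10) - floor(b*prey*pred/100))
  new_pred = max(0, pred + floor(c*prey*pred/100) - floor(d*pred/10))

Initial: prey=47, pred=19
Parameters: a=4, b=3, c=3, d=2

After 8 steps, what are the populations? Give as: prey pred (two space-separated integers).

Answer: 0 28

Derivation:
Step 1: prey: 47+18-26=39; pred: 19+26-3=42
Step 2: prey: 39+15-49=5; pred: 42+49-8=83
Step 3: prey: 5+2-12=0; pred: 83+12-16=79
Step 4: prey: 0+0-0=0; pred: 79+0-15=64
Step 5: prey: 0+0-0=0; pred: 64+0-12=52
Step 6: prey: 0+0-0=0; pred: 52+0-10=42
Step 7: prey: 0+0-0=0; pred: 42+0-8=34
Step 8: prey: 0+0-0=0; pred: 34+0-6=28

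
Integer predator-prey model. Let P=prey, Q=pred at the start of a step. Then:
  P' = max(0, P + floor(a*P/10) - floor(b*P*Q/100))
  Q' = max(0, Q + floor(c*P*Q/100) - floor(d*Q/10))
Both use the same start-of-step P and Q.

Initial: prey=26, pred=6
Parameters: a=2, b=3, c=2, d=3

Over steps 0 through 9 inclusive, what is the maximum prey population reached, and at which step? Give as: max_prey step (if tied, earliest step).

Answer: 27 1

Derivation:
Step 1: prey: 26+5-4=27; pred: 6+3-1=8
Step 2: prey: 27+5-6=26; pred: 8+4-2=10
Step 3: prey: 26+5-7=24; pred: 10+5-3=12
Step 4: prey: 24+4-8=20; pred: 12+5-3=14
Step 5: prey: 20+4-8=16; pred: 14+5-4=15
Step 6: prey: 16+3-7=12; pred: 15+4-4=15
Step 7: prey: 12+2-5=9; pred: 15+3-4=14
Step 8: prey: 9+1-3=7; pred: 14+2-4=12
Step 9: prey: 7+1-2=6; pred: 12+1-3=10
Max prey = 27 at step 1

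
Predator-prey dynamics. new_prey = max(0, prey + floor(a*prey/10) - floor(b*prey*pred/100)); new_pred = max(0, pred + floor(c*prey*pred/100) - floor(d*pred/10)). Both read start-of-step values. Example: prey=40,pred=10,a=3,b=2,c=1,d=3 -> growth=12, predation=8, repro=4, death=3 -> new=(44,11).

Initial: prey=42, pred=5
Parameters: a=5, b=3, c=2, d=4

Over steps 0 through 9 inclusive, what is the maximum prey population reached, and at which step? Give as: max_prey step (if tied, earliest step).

Answer: 85 3

Derivation:
Step 1: prey: 42+21-6=57; pred: 5+4-2=7
Step 2: prey: 57+28-11=74; pred: 7+7-2=12
Step 3: prey: 74+37-26=85; pred: 12+17-4=25
Step 4: prey: 85+42-63=64; pred: 25+42-10=57
Step 5: prey: 64+32-109=0; pred: 57+72-22=107
Step 6: prey: 0+0-0=0; pred: 107+0-42=65
Step 7: prey: 0+0-0=0; pred: 65+0-26=39
Step 8: prey: 0+0-0=0; pred: 39+0-15=24
Step 9: prey: 0+0-0=0; pred: 24+0-9=15
Max prey = 85 at step 3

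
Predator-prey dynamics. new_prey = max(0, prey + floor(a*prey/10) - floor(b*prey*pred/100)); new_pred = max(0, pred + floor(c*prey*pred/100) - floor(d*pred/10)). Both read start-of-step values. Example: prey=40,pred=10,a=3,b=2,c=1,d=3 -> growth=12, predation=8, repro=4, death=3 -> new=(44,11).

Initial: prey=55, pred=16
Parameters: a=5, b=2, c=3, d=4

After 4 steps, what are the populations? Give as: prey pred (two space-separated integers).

Answer: 0 118

Derivation:
Step 1: prey: 55+27-17=65; pred: 16+26-6=36
Step 2: prey: 65+32-46=51; pred: 36+70-14=92
Step 3: prey: 51+25-93=0; pred: 92+140-36=196
Step 4: prey: 0+0-0=0; pred: 196+0-78=118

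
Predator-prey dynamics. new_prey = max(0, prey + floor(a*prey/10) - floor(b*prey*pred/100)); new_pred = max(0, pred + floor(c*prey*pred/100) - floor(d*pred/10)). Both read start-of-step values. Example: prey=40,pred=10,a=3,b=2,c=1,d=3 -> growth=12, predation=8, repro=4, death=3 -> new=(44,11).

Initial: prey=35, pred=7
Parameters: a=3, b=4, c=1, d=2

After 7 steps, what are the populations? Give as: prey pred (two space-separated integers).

Answer: 14 13

Derivation:
Step 1: prey: 35+10-9=36; pred: 7+2-1=8
Step 2: prey: 36+10-11=35; pred: 8+2-1=9
Step 3: prey: 35+10-12=33; pred: 9+3-1=11
Step 4: prey: 33+9-14=28; pred: 11+3-2=12
Step 5: prey: 28+8-13=23; pred: 12+3-2=13
Step 6: prey: 23+6-11=18; pred: 13+2-2=13
Step 7: prey: 18+5-9=14; pred: 13+2-2=13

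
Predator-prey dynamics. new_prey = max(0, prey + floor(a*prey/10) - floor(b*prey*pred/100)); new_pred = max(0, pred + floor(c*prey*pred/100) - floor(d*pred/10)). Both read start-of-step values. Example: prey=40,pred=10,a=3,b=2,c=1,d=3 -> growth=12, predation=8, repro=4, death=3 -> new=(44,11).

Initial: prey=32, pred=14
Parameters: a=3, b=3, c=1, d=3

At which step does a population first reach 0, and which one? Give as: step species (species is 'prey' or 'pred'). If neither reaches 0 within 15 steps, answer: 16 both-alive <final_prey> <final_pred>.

Answer: 16 both-alive 42 7

Derivation:
Step 1: prey: 32+9-13=28; pred: 14+4-4=14
Step 2: prey: 28+8-11=25; pred: 14+3-4=13
Step 3: prey: 25+7-9=23; pred: 13+3-3=13
Step 4: prey: 23+6-8=21; pred: 13+2-3=12
Step 5: prey: 21+6-7=20; pred: 12+2-3=11
Step 6: prey: 20+6-6=20; pred: 11+2-3=10
Step 7: prey: 20+6-6=20; pred: 10+2-3=9
Step 8: prey: 20+6-5=21; pred: 9+1-2=8
Step 9: prey: 21+6-5=22; pred: 8+1-2=7
Step 10: prey: 22+6-4=24; pred: 7+1-2=6
Step 11: prey: 24+7-4=27; pred: 6+1-1=6
Step 12: prey: 27+8-4=31; pred: 6+1-1=6
Step 13: prey: 31+9-5=35; pred: 6+1-1=6
Step 14: prey: 35+10-6=39; pred: 6+2-1=7
Step 15: prey: 39+11-8=42; pred: 7+2-2=7
No extinction within 15 steps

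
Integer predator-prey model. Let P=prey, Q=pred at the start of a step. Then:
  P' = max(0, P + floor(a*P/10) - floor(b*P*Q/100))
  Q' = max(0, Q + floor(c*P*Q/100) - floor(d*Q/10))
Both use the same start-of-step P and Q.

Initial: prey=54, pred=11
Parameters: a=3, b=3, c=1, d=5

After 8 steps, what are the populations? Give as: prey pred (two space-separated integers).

Answer: 43 10

Derivation:
Step 1: prey: 54+16-17=53; pred: 11+5-5=11
Step 2: prey: 53+15-17=51; pred: 11+5-5=11
Step 3: prey: 51+15-16=50; pred: 11+5-5=11
Step 4: prey: 50+15-16=49; pred: 11+5-5=11
Step 5: prey: 49+14-16=47; pred: 11+5-5=11
Step 6: prey: 47+14-15=46; pred: 11+5-5=11
Step 7: prey: 46+13-15=44; pred: 11+5-5=11
Step 8: prey: 44+13-14=43; pred: 11+4-5=10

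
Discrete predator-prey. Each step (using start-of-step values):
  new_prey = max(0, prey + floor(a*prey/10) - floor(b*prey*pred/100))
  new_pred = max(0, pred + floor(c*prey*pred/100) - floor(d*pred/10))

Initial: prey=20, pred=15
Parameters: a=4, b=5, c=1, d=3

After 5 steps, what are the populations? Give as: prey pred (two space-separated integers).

Step 1: prey: 20+8-15=13; pred: 15+3-4=14
Step 2: prey: 13+5-9=9; pred: 14+1-4=11
Step 3: prey: 9+3-4=8; pred: 11+0-3=8
Step 4: prey: 8+3-3=8; pred: 8+0-2=6
Step 5: prey: 8+3-2=9; pred: 6+0-1=5

Answer: 9 5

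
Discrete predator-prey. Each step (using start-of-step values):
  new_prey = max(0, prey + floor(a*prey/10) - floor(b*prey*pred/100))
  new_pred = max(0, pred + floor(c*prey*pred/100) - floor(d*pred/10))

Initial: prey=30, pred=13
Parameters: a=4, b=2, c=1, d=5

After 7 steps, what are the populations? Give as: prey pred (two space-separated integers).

Step 1: prey: 30+12-7=35; pred: 13+3-6=10
Step 2: prey: 35+14-7=42; pred: 10+3-5=8
Step 3: prey: 42+16-6=52; pred: 8+3-4=7
Step 4: prey: 52+20-7=65; pred: 7+3-3=7
Step 5: prey: 65+26-9=82; pred: 7+4-3=8
Step 6: prey: 82+32-13=101; pred: 8+6-4=10
Step 7: prey: 101+40-20=121; pred: 10+10-5=15

Answer: 121 15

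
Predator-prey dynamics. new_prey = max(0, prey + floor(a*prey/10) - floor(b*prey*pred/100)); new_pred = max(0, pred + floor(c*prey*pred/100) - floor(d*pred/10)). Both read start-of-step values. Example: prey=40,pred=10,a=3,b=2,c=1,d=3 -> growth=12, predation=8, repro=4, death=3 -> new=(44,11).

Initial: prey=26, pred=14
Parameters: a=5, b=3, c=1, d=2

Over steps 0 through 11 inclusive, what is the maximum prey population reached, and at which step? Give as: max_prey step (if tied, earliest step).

Answer: 31 3

Derivation:
Step 1: prey: 26+13-10=29; pred: 14+3-2=15
Step 2: prey: 29+14-13=30; pred: 15+4-3=16
Step 3: prey: 30+15-14=31; pred: 16+4-3=17
Step 4: prey: 31+15-15=31; pred: 17+5-3=19
Step 5: prey: 31+15-17=29; pred: 19+5-3=21
Step 6: prey: 29+14-18=25; pred: 21+6-4=23
Step 7: prey: 25+12-17=20; pred: 23+5-4=24
Step 8: prey: 20+10-14=16; pred: 24+4-4=24
Step 9: prey: 16+8-11=13; pred: 24+3-4=23
Step 10: prey: 13+6-8=11; pred: 23+2-4=21
Step 11: prey: 11+5-6=10; pred: 21+2-4=19
Max prey = 31 at step 3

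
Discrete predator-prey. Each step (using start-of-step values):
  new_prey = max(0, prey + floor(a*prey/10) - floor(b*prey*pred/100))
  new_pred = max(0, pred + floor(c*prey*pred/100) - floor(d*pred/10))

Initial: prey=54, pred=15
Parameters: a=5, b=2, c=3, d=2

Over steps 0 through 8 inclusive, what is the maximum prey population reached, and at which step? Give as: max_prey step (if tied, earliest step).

Step 1: prey: 54+27-16=65; pred: 15+24-3=36
Step 2: prey: 65+32-46=51; pred: 36+70-7=99
Step 3: prey: 51+25-100=0; pred: 99+151-19=231
Step 4: prey: 0+0-0=0; pred: 231+0-46=185
Step 5: prey: 0+0-0=0; pred: 185+0-37=148
Step 6: prey: 0+0-0=0; pred: 148+0-29=119
Step 7: prey: 0+0-0=0; pred: 119+0-23=96
Step 8: prey: 0+0-0=0; pred: 96+0-19=77
Max prey = 65 at step 1

Answer: 65 1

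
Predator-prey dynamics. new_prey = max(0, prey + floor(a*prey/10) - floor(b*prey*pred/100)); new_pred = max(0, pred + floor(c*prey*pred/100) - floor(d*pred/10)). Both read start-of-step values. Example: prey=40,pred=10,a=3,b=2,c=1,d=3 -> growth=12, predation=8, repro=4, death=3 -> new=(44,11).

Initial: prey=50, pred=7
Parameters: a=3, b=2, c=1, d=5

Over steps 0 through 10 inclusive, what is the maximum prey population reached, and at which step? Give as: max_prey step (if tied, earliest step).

Answer: 94 5

Derivation:
Step 1: prey: 50+15-7=58; pred: 7+3-3=7
Step 2: prey: 58+17-8=67; pred: 7+4-3=8
Step 3: prey: 67+20-10=77; pred: 8+5-4=9
Step 4: prey: 77+23-13=87; pred: 9+6-4=11
Step 5: prey: 87+26-19=94; pred: 11+9-5=15
Step 6: prey: 94+28-28=94; pred: 15+14-7=22
Step 7: prey: 94+28-41=81; pred: 22+20-11=31
Step 8: prey: 81+24-50=55; pred: 31+25-15=41
Step 9: prey: 55+16-45=26; pred: 41+22-20=43
Step 10: prey: 26+7-22=11; pred: 43+11-21=33
Max prey = 94 at step 5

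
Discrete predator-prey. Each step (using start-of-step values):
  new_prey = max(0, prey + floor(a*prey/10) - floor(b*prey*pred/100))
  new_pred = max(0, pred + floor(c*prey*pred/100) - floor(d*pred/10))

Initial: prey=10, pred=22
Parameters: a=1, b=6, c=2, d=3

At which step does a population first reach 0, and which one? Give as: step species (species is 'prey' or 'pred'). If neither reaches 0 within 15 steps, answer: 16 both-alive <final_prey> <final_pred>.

Step 1: prey: 10+1-13=0; pred: 22+4-6=20
First extinction: prey at step 1

Answer: 1 prey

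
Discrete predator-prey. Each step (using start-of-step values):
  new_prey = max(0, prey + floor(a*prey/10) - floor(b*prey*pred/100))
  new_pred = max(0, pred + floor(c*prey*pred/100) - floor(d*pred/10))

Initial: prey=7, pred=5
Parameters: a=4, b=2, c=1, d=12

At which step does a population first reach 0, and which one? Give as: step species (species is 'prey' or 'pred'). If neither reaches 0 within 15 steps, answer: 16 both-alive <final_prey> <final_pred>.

Answer: 1 pred

Derivation:
Step 1: prey: 7+2-0=9; pred: 5+0-6=0
First extinction: pred at step 1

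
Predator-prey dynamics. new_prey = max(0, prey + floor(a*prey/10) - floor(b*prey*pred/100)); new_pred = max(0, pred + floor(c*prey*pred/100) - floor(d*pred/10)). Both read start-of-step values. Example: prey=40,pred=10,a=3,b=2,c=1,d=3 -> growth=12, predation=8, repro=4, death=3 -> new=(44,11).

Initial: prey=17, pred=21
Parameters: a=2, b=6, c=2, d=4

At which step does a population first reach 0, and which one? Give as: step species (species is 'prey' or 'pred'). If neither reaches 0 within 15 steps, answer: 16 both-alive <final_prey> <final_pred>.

Step 1: prey: 17+3-21=0; pred: 21+7-8=20
First extinction: prey at step 1

Answer: 1 prey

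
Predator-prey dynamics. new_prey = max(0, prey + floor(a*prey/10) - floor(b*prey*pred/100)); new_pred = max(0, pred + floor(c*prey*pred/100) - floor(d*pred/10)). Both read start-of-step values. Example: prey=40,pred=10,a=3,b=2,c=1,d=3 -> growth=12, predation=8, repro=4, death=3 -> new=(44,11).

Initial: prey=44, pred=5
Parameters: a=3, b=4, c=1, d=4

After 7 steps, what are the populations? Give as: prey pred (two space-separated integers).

Answer: 68 12

Derivation:
Step 1: prey: 44+13-8=49; pred: 5+2-2=5
Step 2: prey: 49+14-9=54; pred: 5+2-2=5
Step 3: prey: 54+16-10=60; pred: 5+2-2=5
Step 4: prey: 60+18-12=66; pred: 5+3-2=6
Step 5: prey: 66+19-15=70; pred: 6+3-2=7
Step 6: prey: 70+21-19=72; pred: 7+4-2=9
Step 7: prey: 72+21-25=68; pred: 9+6-3=12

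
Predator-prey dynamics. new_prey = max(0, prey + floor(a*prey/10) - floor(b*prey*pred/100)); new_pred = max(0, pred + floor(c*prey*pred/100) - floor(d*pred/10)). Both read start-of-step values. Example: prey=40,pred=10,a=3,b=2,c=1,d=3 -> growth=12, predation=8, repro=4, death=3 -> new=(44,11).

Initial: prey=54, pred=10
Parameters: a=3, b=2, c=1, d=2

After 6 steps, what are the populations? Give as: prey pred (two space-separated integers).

Answer: 10 47

Derivation:
Step 1: prey: 54+16-10=60; pred: 10+5-2=13
Step 2: prey: 60+18-15=63; pred: 13+7-2=18
Step 3: prey: 63+18-22=59; pred: 18+11-3=26
Step 4: prey: 59+17-30=46; pred: 26+15-5=36
Step 5: prey: 46+13-33=26; pred: 36+16-7=45
Step 6: prey: 26+7-23=10; pred: 45+11-9=47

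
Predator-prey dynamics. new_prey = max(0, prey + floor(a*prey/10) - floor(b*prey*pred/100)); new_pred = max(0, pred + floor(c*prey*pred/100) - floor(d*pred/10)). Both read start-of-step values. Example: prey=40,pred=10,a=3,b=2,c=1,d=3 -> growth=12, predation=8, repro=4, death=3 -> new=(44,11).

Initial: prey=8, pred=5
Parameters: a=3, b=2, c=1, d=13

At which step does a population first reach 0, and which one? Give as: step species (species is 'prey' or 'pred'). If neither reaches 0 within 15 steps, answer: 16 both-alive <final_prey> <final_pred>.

Answer: 1 pred

Derivation:
Step 1: prey: 8+2-0=10; pred: 5+0-6=0
First extinction: pred at step 1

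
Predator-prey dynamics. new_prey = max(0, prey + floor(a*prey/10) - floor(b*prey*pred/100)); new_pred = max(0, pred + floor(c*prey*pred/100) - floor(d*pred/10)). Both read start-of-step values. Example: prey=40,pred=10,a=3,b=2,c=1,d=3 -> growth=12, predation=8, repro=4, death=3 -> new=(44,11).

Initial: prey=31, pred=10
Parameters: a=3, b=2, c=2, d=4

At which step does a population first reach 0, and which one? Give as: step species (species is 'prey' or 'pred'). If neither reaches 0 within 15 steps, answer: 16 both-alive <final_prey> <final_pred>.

Answer: 16 both-alive 11 2

Derivation:
Step 1: prey: 31+9-6=34; pred: 10+6-4=12
Step 2: prey: 34+10-8=36; pred: 12+8-4=16
Step 3: prey: 36+10-11=35; pred: 16+11-6=21
Step 4: prey: 35+10-14=31; pred: 21+14-8=27
Step 5: prey: 31+9-16=24; pred: 27+16-10=33
Step 6: prey: 24+7-15=16; pred: 33+15-13=35
Step 7: prey: 16+4-11=9; pred: 35+11-14=32
Step 8: prey: 9+2-5=6; pred: 32+5-12=25
Step 9: prey: 6+1-3=4; pred: 25+3-10=18
Step 10: prey: 4+1-1=4; pred: 18+1-7=12
Step 11: prey: 4+1-0=5; pred: 12+0-4=8
Step 12: prey: 5+1-0=6; pred: 8+0-3=5
Step 13: prey: 6+1-0=7; pred: 5+0-2=3
Step 14: prey: 7+2-0=9; pred: 3+0-1=2
Step 15: prey: 9+2-0=11; pred: 2+0-0=2
No extinction within 15 steps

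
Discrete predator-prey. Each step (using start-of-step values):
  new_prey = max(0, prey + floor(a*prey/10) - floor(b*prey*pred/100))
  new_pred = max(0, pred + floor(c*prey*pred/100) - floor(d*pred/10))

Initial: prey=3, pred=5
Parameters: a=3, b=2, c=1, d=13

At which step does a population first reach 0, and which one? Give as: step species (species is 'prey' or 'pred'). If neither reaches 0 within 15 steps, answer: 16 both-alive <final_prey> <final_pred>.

Answer: 1 pred

Derivation:
Step 1: prey: 3+0-0=3; pred: 5+0-6=0
First extinction: pred at step 1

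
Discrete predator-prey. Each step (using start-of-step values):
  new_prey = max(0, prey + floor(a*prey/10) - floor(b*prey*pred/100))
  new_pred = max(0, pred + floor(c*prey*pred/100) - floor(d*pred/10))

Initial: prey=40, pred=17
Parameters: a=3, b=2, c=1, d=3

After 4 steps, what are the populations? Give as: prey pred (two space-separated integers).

Answer: 28 21

Derivation:
Step 1: prey: 40+12-13=39; pred: 17+6-5=18
Step 2: prey: 39+11-14=36; pred: 18+7-5=20
Step 3: prey: 36+10-14=32; pred: 20+7-6=21
Step 4: prey: 32+9-13=28; pred: 21+6-6=21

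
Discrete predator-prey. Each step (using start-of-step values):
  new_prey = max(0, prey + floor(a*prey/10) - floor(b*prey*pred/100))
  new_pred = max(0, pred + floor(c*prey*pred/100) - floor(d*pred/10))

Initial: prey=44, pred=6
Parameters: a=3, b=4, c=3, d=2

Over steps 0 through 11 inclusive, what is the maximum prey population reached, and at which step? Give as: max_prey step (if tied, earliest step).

Answer: 47 1

Derivation:
Step 1: prey: 44+13-10=47; pred: 6+7-1=12
Step 2: prey: 47+14-22=39; pred: 12+16-2=26
Step 3: prey: 39+11-40=10; pred: 26+30-5=51
Step 4: prey: 10+3-20=0; pred: 51+15-10=56
Step 5: prey: 0+0-0=0; pred: 56+0-11=45
Step 6: prey: 0+0-0=0; pred: 45+0-9=36
Step 7: prey: 0+0-0=0; pred: 36+0-7=29
Step 8: prey: 0+0-0=0; pred: 29+0-5=24
Step 9: prey: 0+0-0=0; pred: 24+0-4=20
Step 10: prey: 0+0-0=0; pred: 20+0-4=16
Step 11: prey: 0+0-0=0; pred: 16+0-3=13
Max prey = 47 at step 1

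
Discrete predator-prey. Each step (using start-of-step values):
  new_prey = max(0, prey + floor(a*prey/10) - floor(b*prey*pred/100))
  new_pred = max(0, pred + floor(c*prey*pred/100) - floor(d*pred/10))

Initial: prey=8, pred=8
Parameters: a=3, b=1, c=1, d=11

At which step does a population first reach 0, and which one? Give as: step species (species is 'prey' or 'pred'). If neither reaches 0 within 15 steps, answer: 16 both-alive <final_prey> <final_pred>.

Answer: 1 pred

Derivation:
Step 1: prey: 8+2-0=10; pred: 8+0-8=0
First extinction: pred at step 1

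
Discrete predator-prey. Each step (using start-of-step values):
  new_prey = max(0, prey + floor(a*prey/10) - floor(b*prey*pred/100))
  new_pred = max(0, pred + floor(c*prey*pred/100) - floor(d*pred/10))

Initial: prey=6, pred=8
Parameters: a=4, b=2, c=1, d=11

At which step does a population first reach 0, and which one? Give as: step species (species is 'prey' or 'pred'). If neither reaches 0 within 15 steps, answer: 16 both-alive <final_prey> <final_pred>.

Step 1: prey: 6+2-0=8; pred: 8+0-8=0
First extinction: pred at step 1

Answer: 1 pred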